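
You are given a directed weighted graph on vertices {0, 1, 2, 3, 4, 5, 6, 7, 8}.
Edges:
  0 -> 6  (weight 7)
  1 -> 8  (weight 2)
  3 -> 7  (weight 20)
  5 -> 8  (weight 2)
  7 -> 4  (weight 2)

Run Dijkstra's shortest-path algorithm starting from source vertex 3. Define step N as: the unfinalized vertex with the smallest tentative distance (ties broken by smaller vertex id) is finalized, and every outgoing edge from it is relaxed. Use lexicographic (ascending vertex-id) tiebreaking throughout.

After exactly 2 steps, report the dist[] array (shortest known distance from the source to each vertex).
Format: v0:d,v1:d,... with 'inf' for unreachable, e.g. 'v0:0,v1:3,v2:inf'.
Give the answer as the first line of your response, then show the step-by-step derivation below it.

v0:inf,v1:inf,v2:inf,v3:0,v4:22,v5:inf,v6:inf,v7:20,v8:inf

step 1: dist = v0:inf,v1:inf,v2:inf,v3:0,v4:inf,v5:inf,v6:inf,v7:20,v8:inf
step 2: dist = v0:inf,v1:inf,v2:inf,v3:0,v4:22,v5:inf,v6:inf,v7:20,v8:inf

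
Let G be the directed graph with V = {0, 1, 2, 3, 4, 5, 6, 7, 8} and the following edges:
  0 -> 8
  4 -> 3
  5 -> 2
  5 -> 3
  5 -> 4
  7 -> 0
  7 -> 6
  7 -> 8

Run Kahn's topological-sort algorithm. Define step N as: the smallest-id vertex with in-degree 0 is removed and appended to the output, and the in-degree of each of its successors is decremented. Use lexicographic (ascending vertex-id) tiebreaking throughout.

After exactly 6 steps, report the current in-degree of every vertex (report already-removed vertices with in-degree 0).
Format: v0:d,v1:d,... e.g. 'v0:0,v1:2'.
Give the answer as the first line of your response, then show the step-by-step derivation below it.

v0:0,v1:0,v2:0,v3:0,v4:0,v5:0,v6:0,v7:0,v8:1

step 1: output 1; order=[1]; indeg=(1,0,1,2,1,0,1,0,2)
step 2: output 5; order=[1,5]; indeg=(1,0,0,1,0,0,1,0,2)
step 3: output 2; order=[1,5,2]; indeg=(1,0,0,1,0,0,1,0,2)
step 4: output 4; order=[1,5,2,4]; indeg=(1,0,0,0,0,0,1,0,2)
step 5: output 3; order=[1,5,2,4,3]; indeg=(1,0,0,0,0,0,1,0,2)
step 6: output 7; order=[1,5,2,4,3,7]; indeg=(0,0,0,0,0,0,0,0,1)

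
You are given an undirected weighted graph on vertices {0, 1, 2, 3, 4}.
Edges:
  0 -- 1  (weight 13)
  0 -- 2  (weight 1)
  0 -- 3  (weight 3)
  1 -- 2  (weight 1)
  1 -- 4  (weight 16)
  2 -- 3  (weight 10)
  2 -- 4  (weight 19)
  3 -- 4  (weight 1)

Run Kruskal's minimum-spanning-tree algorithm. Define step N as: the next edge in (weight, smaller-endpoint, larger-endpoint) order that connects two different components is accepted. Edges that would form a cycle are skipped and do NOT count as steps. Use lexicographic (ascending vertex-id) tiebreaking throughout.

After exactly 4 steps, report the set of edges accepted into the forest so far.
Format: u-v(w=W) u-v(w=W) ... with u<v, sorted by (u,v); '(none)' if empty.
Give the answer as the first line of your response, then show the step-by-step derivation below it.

0-2(w=1) 0-3(w=3) 1-2(w=1) 3-4(w=1)

step 1: add edge 0-2 (w=1); MST = {0-2(w=1)}
step 2: add edge 1-2 (w=1); MST = {0-2(w=1) 1-2(w=1)}
step 3: add edge 3-4 (w=1); MST = {0-2(w=1) 1-2(w=1) 3-4(w=1)}
step 4: add edge 0-3 (w=3); MST = {0-2(w=1) 0-3(w=3) 1-2(w=1) 3-4(w=1)}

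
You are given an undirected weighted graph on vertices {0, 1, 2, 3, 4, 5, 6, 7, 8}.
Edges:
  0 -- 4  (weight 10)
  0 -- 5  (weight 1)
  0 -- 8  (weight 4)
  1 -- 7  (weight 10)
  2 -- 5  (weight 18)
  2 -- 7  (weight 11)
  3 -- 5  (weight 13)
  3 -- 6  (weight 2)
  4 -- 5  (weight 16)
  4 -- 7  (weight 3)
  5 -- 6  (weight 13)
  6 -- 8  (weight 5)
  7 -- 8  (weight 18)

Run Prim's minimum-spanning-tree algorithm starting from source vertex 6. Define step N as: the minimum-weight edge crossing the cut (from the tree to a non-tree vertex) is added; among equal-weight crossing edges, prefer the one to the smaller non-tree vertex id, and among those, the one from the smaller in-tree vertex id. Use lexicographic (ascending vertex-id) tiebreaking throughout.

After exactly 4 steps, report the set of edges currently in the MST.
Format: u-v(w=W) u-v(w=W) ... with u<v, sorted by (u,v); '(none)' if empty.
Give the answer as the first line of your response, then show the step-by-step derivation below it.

0-5(w=1) 0-8(w=4) 3-6(w=2) 6-8(w=5)

step 1: add edge 3-6 (w=2); MST = {3-6(w=2)}
step 2: add edge 6-8 (w=5); MST = {3-6(w=2) 6-8(w=5)}
step 3: add edge 0-8 (w=4); MST = {0-8(w=4) 3-6(w=2) 6-8(w=5)}
step 4: add edge 0-5 (w=1); MST = {0-5(w=1) 0-8(w=4) 3-6(w=2) 6-8(w=5)}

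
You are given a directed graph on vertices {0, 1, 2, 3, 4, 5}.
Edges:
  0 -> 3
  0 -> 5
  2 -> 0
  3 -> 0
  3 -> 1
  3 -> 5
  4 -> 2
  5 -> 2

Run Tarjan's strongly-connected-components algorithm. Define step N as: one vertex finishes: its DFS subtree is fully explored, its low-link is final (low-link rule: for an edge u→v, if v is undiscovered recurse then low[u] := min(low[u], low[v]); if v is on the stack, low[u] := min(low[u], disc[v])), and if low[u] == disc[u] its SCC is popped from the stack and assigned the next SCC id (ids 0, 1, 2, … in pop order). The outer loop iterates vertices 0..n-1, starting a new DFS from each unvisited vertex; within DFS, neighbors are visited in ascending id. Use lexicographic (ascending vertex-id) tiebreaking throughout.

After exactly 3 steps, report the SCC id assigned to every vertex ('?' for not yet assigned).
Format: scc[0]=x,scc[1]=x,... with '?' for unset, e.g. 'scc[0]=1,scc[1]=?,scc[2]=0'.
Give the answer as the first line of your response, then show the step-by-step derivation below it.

scc[0]=?,scc[1]=0,scc[2]=?,scc[3]=?,scc[4]=?,scc[5]=?

step 1: low=(low[0]=0,low[1]=2,low[2]=?,low[3]=0,low[4]=?,low[5]=?); scc=(scc[0]=?,scc[1]=0,scc[2]=?,scc[3]=?,scc[4]=?,scc[5]=?)
step 2: low=(low[0]=0,low[1]=2,low[2]=0,low[3]=0,low[4]=?,low[5]=3); scc=(scc[0]=?,scc[1]=0,scc[2]=?,scc[3]=?,scc[4]=?,scc[5]=?)
step 3: low=(low[0]=0,low[1]=2,low[2]=0,low[3]=0,low[4]=?,low[5]=0); scc=(scc[0]=?,scc[1]=0,scc[2]=?,scc[3]=?,scc[4]=?,scc[5]=?)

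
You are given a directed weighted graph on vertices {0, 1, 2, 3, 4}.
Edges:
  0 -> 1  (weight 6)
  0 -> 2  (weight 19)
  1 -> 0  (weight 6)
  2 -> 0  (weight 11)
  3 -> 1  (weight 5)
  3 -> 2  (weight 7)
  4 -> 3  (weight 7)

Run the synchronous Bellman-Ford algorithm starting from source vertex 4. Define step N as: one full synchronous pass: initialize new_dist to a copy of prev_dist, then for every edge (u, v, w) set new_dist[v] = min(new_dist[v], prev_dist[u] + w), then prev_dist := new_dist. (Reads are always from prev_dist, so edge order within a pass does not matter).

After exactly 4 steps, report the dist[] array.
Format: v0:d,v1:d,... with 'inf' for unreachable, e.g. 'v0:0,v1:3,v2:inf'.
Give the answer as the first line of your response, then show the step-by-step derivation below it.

v0:18,v1:12,v2:14,v3:7,v4:0

step 1: dist = v0:inf,v1:inf,v2:inf,v3:7,v4:0
step 2: dist = v0:inf,v1:12,v2:14,v3:7,v4:0
step 3: dist = v0:18,v1:12,v2:14,v3:7,v4:0
step 4: dist = v0:18,v1:12,v2:14,v3:7,v4:0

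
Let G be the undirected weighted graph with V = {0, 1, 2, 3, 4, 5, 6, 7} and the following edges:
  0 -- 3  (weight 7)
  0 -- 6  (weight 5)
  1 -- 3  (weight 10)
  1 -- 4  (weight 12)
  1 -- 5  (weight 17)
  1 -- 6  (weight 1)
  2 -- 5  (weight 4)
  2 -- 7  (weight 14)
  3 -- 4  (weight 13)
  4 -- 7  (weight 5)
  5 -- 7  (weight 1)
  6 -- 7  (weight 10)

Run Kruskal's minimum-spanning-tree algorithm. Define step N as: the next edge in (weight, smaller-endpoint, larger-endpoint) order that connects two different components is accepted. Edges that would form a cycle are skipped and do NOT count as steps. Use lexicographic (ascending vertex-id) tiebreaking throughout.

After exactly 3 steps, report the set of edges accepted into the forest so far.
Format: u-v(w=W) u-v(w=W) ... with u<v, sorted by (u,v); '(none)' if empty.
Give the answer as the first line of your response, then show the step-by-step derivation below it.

1-6(w=1) 2-5(w=4) 5-7(w=1)

step 1: add edge 1-6 (w=1); MST = {1-6(w=1)}
step 2: add edge 5-7 (w=1); MST = {1-6(w=1) 5-7(w=1)}
step 3: add edge 2-5 (w=4); MST = {1-6(w=1) 2-5(w=4) 5-7(w=1)}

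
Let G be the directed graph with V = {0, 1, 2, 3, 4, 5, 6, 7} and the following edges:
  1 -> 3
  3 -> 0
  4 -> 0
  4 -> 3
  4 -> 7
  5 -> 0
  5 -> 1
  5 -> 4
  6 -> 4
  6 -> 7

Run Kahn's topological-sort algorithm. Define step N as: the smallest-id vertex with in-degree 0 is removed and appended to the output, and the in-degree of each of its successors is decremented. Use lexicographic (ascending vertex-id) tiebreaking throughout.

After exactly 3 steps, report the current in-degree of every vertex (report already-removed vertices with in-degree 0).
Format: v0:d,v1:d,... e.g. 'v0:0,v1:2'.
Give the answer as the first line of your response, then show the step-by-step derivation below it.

v0:2,v1:0,v2:0,v3:1,v4:1,v5:0,v6:0,v7:2

step 1: output 2; order=[2]; indeg=(3,1,0,2,2,0,0,2)
step 2: output 5; order=[2,5]; indeg=(2,0,0,2,1,0,0,2)
step 3: output 1; order=[2,5,1]; indeg=(2,0,0,1,1,0,0,2)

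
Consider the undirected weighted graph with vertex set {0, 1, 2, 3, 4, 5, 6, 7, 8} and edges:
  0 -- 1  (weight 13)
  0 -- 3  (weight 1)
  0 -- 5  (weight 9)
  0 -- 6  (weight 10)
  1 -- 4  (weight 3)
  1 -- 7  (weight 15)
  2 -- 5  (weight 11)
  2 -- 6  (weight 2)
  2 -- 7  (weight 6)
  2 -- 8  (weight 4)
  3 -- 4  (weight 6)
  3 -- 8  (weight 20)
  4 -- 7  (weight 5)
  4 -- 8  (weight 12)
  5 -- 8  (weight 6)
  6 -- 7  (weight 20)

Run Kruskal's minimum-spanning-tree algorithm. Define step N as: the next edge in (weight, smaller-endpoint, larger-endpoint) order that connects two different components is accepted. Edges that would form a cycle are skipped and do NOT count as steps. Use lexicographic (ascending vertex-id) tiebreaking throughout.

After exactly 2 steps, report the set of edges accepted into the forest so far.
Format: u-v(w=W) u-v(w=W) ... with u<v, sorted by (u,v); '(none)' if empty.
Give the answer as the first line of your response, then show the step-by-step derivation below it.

0-3(w=1) 2-6(w=2)

step 1: add edge 0-3 (w=1); MST = {0-3(w=1)}
step 2: add edge 2-6 (w=2); MST = {0-3(w=1) 2-6(w=2)}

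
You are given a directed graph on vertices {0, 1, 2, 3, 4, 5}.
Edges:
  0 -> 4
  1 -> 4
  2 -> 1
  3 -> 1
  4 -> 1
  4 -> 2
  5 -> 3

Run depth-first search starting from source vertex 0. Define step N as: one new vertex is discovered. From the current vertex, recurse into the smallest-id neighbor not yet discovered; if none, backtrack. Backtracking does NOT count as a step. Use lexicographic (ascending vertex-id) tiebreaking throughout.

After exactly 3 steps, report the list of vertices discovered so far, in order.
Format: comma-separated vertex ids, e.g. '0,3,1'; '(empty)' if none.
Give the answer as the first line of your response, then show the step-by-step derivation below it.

0,4,1

step 1: discover 0; path=0; order=0
step 2: discover 4; path=0>4; order=0,4
step 3: discover 1; path=0>4>1; order=0,4,1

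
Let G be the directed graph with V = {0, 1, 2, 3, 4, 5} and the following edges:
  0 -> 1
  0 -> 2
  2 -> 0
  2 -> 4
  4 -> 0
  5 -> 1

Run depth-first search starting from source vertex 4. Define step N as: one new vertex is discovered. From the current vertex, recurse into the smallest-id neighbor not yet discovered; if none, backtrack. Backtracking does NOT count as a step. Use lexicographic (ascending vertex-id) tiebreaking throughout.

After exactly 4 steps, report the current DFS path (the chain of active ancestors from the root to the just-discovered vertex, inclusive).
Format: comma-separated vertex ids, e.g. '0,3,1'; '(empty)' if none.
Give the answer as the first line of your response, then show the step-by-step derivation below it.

4,0,2

step 1: discover 4; path=4; order=4
step 2: discover 0; path=4>0; order=4,0
step 3: discover 1; path=4>0>1; order=4,0,1
step 4: discover 2; path=4>0>2; order=4,0,1,2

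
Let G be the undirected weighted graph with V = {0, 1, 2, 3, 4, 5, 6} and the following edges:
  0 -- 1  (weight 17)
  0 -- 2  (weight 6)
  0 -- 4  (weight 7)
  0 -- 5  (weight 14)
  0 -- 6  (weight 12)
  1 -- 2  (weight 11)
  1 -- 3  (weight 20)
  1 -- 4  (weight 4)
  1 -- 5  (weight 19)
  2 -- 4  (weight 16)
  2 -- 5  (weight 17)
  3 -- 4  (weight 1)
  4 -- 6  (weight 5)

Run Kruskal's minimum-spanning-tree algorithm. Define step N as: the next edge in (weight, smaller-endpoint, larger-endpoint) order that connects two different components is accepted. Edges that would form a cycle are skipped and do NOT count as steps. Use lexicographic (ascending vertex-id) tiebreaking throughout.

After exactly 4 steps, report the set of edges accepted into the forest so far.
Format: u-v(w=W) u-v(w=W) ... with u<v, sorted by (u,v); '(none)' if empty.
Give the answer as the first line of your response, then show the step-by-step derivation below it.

0-2(w=6) 1-4(w=4) 3-4(w=1) 4-6(w=5)

step 1: add edge 3-4 (w=1); MST = {3-4(w=1)}
step 2: add edge 1-4 (w=4); MST = {1-4(w=4) 3-4(w=1)}
step 3: add edge 4-6 (w=5); MST = {1-4(w=4) 3-4(w=1) 4-6(w=5)}
step 4: add edge 0-2 (w=6); MST = {0-2(w=6) 1-4(w=4) 3-4(w=1) 4-6(w=5)}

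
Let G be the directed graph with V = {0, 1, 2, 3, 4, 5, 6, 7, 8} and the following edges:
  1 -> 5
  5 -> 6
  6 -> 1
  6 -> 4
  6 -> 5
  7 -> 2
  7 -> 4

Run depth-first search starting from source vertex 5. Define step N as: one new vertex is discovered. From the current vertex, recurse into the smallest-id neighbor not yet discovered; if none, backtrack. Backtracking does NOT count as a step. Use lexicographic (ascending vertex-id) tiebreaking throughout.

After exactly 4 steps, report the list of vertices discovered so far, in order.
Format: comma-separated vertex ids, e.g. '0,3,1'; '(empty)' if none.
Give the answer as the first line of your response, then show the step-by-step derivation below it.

5,6,1,4

step 1: discover 5; path=5; order=5
step 2: discover 6; path=5>6; order=5,6
step 3: discover 1; path=5>6>1; order=5,6,1
step 4: discover 4; path=5>6>4; order=5,6,1,4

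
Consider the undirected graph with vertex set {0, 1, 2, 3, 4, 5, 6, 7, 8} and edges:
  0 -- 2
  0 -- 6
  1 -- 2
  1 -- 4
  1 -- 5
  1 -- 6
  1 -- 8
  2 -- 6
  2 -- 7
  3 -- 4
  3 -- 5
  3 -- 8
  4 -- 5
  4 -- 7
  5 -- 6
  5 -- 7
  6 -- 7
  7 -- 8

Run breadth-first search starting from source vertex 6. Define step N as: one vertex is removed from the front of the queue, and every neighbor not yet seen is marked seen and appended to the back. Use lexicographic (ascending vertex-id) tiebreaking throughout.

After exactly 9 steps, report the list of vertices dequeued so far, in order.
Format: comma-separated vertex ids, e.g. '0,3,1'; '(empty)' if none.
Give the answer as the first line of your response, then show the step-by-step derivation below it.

6,0,1,2,5,7,4,8,3

step 1: dequeue 6; queue=[0,1,2,5,7]; order=6
step 2: dequeue 0; queue=[1,2,5,7]; order=6,0
step 3: dequeue 1; queue=[2,5,7,4,8]; order=6,0,1
step 4: dequeue 2; queue=[5,7,4,8]; order=6,0,1,2
step 5: dequeue 5; queue=[7,4,8,3]; order=6,0,1,2,5
step 6: dequeue 7; queue=[4,8,3]; order=6,0,1,2,5,7
step 7: dequeue 4; queue=[8,3]; order=6,0,1,2,5,7,4
step 8: dequeue 8; queue=[3]; order=6,0,1,2,5,7,4,8
step 9: dequeue 3; queue=[(empty)]; order=6,0,1,2,5,7,4,8,3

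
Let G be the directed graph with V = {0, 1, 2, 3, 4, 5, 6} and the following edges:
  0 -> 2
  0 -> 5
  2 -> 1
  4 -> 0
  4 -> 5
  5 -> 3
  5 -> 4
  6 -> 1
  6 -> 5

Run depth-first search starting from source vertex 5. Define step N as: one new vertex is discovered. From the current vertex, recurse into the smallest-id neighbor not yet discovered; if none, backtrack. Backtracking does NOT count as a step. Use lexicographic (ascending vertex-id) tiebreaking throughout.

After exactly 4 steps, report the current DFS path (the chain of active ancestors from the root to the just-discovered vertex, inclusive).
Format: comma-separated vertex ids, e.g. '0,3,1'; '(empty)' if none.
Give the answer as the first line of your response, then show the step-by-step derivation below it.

5,4,0

step 1: discover 5; path=5; order=5
step 2: discover 3; path=5>3; order=5,3
step 3: discover 4; path=5>4; order=5,3,4
step 4: discover 0; path=5>4>0; order=5,3,4,0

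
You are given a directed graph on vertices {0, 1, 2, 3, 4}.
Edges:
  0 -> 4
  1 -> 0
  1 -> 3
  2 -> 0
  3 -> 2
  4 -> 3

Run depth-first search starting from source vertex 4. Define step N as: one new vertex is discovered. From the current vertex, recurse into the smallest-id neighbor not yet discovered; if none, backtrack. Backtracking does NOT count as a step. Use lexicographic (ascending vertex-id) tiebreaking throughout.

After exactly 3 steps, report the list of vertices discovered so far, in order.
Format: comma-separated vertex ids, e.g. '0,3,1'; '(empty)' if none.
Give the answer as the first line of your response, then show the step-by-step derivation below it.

4,3,2

step 1: discover 4; path=4; order=4
step 2: discover 3; path=4>3; order=4,3
step 3: discover 2; path=4>3>2; order=4,3,2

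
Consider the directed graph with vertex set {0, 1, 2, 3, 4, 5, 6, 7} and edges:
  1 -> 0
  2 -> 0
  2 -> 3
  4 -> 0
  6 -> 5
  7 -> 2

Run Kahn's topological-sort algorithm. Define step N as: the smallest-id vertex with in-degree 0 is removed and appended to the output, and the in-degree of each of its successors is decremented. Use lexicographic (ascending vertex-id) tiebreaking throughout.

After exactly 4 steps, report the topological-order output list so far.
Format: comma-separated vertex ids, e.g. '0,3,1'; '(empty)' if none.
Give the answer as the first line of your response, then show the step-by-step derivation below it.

1,4,6,5

step 1: output 1; order=[1]; indeg=(2,0,1,1,0,1,0,0)
step 2: output 4; order=[1,4]; indeg=(1,0,1,1,0,1,0,0)
step 3: output 6; order=[1,4,6]; indeg=(1,0,1,1,0,0,0,0)
step 4: output 5; order=[1,4,6,5]; indeg=(1,0,1,1,0,0,0,0)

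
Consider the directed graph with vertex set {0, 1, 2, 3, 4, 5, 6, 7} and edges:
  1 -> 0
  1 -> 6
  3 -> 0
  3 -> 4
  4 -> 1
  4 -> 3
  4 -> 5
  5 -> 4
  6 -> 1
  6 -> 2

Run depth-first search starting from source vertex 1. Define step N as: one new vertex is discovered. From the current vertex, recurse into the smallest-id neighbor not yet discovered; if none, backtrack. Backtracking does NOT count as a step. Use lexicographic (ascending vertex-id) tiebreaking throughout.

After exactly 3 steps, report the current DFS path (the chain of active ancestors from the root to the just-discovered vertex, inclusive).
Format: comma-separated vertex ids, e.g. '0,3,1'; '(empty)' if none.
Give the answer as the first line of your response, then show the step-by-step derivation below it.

1,6

step 1: discover 1; path=1; order=1
step 2: discover 0; path=1>0; order=1,0
step 3: discover 6; path=1>6; order=1,0,6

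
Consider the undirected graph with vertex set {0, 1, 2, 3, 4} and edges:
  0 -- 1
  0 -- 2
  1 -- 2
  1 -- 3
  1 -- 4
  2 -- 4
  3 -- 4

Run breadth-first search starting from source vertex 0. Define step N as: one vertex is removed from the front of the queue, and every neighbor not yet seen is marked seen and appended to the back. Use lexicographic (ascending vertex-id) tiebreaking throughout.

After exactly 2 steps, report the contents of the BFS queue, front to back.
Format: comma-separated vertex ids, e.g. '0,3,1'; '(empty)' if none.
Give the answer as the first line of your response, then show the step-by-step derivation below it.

2,3,4

step 1: dequeue 0; queue=[1,2]; order=0
step 2: dequeue 1; queue=[2,3,4]; order=0,1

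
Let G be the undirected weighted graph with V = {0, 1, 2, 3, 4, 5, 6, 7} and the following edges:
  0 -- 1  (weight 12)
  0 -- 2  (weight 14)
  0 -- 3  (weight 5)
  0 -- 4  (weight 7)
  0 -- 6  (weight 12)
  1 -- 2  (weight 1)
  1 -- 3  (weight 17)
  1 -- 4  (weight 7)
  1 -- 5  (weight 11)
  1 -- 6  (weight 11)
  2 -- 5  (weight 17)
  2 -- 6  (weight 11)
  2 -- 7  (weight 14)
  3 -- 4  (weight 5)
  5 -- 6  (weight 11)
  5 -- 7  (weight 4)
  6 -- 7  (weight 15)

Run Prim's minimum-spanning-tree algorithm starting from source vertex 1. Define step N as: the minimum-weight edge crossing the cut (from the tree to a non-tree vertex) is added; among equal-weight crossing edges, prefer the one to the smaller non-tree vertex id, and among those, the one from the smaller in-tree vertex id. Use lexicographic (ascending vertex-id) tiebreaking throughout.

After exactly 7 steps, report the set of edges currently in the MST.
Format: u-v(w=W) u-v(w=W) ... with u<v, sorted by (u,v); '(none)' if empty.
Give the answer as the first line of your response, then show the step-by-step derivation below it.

0-3(w=5) 1-2(w=1) 1-4(w=7) 1-5(w=11) 1-6(w=11) 3-4(w=5) 5-7(w=4)

step 1: add edge 1-2 (w=1); MST = {1-2(w=1)}
step 2: add edge 1-4 (w=7); MST = {1-2(w=1) 1-4(w=7)}
step 3: add edge 3-4 (w=5); MST = {1-2(w=1) 1-4(w=7) 3-4(w=5)}
step 4: add edge 0-3 (w=5); MST = {0-3(w=5) 1-2(w=1) 1-4(w=7) 3-4(w=5)}
step 5: add edge 1-5 (w=11); MST = {0-3(w=5) 1-2(w=1) 1-4(w=7) 1-5(w=11) 3-4(w=5)}
step 6: add edge 5-7 (w=4); MST = {0-3(w=5) 1-2(w=1) 1-4(w=7) 1-5(w=11) 3-4(w=5) 5-7(w=4)}
step 7: add edge 1-6 (w=11); MST = {0-3(w=5) 1-2(w=1) 1-4(w=7) 1-5(w=11) 1-6(w=11) 3-4(w=5) 5-7(w=4)}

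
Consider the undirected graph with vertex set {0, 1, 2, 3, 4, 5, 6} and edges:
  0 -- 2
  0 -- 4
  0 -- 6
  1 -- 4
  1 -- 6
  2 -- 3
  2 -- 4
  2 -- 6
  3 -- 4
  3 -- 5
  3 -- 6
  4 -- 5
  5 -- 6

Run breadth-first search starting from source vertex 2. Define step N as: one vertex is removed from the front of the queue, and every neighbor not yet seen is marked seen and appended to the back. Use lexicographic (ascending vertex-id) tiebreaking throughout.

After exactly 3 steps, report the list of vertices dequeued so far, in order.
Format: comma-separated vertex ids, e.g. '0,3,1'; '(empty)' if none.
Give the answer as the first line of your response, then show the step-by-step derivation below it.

2,0,3

step 1: dequeue 2; queue=[0,3,4,6]; order=2
step 2: dequeue 0; queue=[3,4,6]; order=2,0
step 3: dequeue 3; queue=[4,6,5]; order=2,0,3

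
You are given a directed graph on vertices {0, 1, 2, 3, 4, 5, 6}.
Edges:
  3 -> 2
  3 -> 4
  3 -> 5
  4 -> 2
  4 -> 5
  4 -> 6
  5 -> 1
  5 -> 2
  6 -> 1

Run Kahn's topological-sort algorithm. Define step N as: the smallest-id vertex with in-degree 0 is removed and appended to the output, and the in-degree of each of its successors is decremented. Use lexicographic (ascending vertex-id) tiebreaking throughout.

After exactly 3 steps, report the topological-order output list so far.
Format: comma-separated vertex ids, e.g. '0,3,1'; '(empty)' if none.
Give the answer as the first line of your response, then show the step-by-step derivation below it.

0,3,4

step 1: output 0; order=[0]; indeg=(0,2,3,0,1,2,1)
step 2: output 3; order=[0,3]; indeg=(0,2,2,0,0,1,1)
step 3: output 4; order=[0,3,4]; indeg=(0,2,1,0,0,0,0)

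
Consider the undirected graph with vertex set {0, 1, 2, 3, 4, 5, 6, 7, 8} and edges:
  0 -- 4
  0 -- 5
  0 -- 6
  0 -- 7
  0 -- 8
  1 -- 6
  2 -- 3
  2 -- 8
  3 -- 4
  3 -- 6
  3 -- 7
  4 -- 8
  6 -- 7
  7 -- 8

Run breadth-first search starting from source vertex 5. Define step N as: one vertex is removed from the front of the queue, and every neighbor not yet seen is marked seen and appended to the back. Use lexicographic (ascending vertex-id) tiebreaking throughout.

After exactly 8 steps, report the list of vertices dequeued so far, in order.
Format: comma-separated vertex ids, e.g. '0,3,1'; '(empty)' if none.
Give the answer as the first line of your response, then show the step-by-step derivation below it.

5,0,4,6,7,8,3,1

step 1: dequeue 5; queue=[0]; order=5
step 2: dequeue 0; queue=[4,6,7,8]; order=5,0
step 3: dequeue 4; queue=[6,7,8,3]; order=5,0,4
step 4: dequeue 6; queue=[7,8,3,1]; order=5,0,4,6
step 5: dequeue 7; queue=[8,3,1]; order=5,0,4,6,7
step 6: dequeue 8; queue=[3,1,2]; order=5,0,4,6,7,8
step 7: dequeue 3; queue=[1,2]; order=5,0,4,6,7,8,3
step 8: dequeue 1; queue=[2]; order=5,0,4,6,7,8,3,1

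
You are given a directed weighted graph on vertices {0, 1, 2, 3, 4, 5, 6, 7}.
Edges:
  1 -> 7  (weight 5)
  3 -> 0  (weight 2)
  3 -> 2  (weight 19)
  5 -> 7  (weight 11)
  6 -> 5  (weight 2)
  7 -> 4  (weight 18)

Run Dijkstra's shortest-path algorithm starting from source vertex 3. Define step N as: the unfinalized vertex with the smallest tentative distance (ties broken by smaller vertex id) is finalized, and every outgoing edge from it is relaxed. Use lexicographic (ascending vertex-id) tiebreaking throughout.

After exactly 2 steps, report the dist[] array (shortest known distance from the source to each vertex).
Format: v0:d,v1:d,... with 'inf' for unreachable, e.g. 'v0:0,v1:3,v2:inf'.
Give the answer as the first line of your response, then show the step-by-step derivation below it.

v0:2,v1:inf,v2:19,v3:0,v4:inf,v5:inf,v6:inf,v7:inf

step 1: dist = v0:2,v1:inf,v2:19,v3:0,v4:inf,v5:inf,v6:inf,v7:inf
step 2: dist = v0:2,v1:inf,v2:19,v3:0,v4:inf,v5:inf,v6:inf,v7:inf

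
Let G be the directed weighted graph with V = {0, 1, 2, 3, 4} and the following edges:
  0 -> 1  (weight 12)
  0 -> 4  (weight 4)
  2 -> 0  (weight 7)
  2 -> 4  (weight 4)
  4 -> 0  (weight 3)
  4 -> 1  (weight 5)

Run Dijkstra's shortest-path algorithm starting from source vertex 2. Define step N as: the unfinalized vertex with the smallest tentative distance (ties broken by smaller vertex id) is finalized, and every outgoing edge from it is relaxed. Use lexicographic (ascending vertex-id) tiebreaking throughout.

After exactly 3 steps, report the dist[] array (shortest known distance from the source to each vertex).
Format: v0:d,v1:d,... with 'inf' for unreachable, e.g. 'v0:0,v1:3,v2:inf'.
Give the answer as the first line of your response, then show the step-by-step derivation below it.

v0:7,v1:9,v2:0,v3:inf,v4:4

step 1: dist = v0:7,v1:inf,v2:0,v3:inf,v4:4
step 2: dist = v0:7,v1:9,v2:0,v3:inf,v4:4
step 3: dist = v0:7,v1:9,v2:0,v3:inf,v4:4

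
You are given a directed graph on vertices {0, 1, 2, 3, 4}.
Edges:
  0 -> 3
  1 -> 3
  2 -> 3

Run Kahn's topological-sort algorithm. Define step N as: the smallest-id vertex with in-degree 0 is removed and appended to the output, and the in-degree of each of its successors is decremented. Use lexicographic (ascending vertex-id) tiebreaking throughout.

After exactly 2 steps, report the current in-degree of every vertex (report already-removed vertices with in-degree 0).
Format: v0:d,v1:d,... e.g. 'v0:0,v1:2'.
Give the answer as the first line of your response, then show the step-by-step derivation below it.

v0:0,v1:0,v2:0,v3:1,v4:0

step 1: output 0; order=[0]; indeg=(0,0,0,2,0)
step 2: output 1; order=[0,1]; indeg=(0,0,0,1,0)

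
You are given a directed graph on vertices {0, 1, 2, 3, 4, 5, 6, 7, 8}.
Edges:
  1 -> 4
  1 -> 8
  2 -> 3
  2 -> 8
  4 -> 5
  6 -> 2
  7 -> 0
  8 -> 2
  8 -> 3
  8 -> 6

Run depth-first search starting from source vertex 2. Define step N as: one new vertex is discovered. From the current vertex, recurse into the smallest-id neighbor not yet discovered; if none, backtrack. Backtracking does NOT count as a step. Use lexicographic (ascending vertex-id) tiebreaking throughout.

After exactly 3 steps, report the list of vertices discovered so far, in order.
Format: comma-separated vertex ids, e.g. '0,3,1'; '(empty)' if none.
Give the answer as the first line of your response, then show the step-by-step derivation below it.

2,3,8

step 1: discover 2; path=2; order=2
step 2: discover 3; path=2>3; order=2,3
step 3: discover 8; path=2>8; order=2,3,8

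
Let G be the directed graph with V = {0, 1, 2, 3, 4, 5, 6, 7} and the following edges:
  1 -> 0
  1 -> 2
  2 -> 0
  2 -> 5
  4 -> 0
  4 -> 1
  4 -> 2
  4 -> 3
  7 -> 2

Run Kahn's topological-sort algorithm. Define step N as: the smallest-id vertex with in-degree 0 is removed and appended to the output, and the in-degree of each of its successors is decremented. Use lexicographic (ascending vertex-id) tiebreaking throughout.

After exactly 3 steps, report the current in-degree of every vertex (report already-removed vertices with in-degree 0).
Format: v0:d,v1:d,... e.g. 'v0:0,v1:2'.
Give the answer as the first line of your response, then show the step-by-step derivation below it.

v0:1,v1:0,v2:1,v3:0,v4:0,v5:1,v6:0,v7:0

step 1: output 4; order=[4]; indeg=(2,0,2,0,0,1,0,0)
step 2: output 1; order=[4,1]; indeg=(1,0,1,0,0,1,0,0)
step 3: output 3; order=[4,1,3]; indeg=(1,0,1,0,0,1,0,0)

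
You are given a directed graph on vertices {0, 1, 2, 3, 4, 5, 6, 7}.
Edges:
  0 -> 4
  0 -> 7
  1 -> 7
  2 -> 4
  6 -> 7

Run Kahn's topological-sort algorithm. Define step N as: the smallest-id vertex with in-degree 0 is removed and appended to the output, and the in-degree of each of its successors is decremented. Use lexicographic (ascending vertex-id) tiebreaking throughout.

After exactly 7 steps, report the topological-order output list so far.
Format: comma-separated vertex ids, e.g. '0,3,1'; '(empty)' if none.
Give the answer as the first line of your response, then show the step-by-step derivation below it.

0,1,2,3,4,5,6

step 1: output 0; order=[0]; indeg=(0,0,0,0,1,0,0,2)
step 2: output 1; order=[0,1]; indeg=(0,0,0,0,1,0,0,1)
step 3: output 2; order=[0,1,2]; indeg=(0,0,0,0,0,0,0,1)
step 4: output 3; order=[0,1,2,3]; indeg=(0,0,0,0,0,0,0,1)
step 5: output 4; order=[0,1,2,3,4]; indeg=(0,0,0,0,0,0,0,1)
step 6: output 5; order=[0,1,2,3,4,5]; indeg=(0,0,0,0,0,0,0,1)
step 7: output 6; order=[0,1,2,3,4,5,6]; indeg=(0,0,0,0,0,0,0,0)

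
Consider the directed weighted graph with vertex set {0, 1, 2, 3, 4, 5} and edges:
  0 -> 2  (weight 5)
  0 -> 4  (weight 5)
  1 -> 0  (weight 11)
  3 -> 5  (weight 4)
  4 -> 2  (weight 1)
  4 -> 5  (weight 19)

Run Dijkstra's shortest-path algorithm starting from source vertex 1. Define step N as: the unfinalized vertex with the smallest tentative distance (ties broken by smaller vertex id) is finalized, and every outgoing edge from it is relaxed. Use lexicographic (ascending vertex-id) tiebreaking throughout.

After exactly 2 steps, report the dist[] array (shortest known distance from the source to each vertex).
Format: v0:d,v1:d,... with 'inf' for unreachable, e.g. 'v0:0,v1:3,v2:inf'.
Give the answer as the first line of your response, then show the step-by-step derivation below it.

v0:11,v1:0,v2:16,v3:inf,v4:16,v5:inf

step 1: dist = v0:11,v1:0,v2:inf,v3:inf,v4:inf,v5:inf
step 2: dist = v0:11,v1:0,v2:16,v3:inf,v4:16,v5:inf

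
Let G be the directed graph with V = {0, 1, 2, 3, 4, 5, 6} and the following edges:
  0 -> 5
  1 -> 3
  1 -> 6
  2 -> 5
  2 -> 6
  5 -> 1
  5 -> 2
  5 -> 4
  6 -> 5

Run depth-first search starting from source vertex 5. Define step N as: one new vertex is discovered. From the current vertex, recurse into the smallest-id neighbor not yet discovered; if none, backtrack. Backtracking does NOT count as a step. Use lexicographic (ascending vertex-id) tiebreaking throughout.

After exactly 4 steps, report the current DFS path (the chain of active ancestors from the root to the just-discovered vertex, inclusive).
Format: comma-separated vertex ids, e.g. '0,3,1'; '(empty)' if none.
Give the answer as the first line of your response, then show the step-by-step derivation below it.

5,1,6

step 1: discover 5; path=5; order=5
step 2: discover 1; path=5>1; order=5,1
step 3: discover 3; path=5>1>3; order=5,1,3
step 4: discover 6; path=5>1>6; order=5,1,3,6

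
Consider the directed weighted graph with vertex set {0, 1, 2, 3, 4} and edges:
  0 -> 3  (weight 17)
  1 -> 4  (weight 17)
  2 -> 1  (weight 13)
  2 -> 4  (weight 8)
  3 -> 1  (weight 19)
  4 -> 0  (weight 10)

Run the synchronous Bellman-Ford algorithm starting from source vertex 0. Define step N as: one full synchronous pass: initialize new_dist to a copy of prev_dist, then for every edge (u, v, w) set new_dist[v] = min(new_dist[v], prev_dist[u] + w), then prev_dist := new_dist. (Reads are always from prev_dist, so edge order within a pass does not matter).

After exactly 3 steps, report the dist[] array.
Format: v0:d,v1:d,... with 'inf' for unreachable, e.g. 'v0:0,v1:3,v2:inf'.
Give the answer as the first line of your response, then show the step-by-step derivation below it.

v0:0,v1:36,v2:inf,v3:17,v4:53

step 1: dist = v0:0,v1:inf,v2:inf,v3:17,v4:inf
step 2: dist = v0:0,v1:36,v2:inf,v3:17,v4:inf
step 3: dist = v0:0,v1:36,v2:inf,v3:17,v4:53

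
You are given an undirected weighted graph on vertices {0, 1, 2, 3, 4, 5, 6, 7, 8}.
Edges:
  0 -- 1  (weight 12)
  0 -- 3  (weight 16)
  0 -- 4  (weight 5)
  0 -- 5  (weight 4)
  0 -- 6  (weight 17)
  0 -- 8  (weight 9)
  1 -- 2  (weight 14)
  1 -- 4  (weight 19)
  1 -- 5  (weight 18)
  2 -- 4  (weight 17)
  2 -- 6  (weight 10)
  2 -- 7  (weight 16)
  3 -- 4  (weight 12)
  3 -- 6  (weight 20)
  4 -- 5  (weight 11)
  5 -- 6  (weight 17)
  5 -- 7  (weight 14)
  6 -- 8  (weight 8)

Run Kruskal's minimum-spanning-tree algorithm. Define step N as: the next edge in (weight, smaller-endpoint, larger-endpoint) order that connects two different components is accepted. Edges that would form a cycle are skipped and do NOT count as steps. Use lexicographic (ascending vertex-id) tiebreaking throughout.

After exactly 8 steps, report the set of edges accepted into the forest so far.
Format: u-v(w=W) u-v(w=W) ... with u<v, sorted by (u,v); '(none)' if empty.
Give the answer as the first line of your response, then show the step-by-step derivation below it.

0-1(w=12) 0-4(w=5) 0-5(w=4) 0-8(w=9) 2-6(w=10) 3-4(w=12) 5-7(w=14) 6-8(w=8)

step 1: add edge 0-5 (w=4); MST = {0-5(w=4)}
step 2: add edge 0-4 (w=5); MST = {0-4(w=5) 0-5(w=4)}
step 3: add edge 6-8 (w=8); MST = {0-4(w=5) 0-5(w=4) 6-8(w=8)}
step 4: add edge 0-8 (w=9); MST = {0-4(w=5) 0-5(w=4) 0-8(w=9) 6-8(w=8)}
step 5: add edge 2-6 (w=10); MST = {0-4(w=5) 0-5(w=4) 0-8(w=9) 2-6(w=10) 6-8(w=8)}
step 6: add edge 0-1 (w=12); MST = {0-1(w=12) 0-4(w=5) 0-5(w=4) 0-8(w=9) 2-6(w=10) 6-8(w=8)}
step 7: add edge 3-4 (w=12); MST = {0-1(w=12) 0-4(w=5) 0-5(w=4) 0-8(w=9) 2-6(w=10) 3-4(w=12) 6-8(w=8)}
step 8: add edge 5-7 (w=14); MST = {0-1(w=12) 0-4(w=5) 0-5(w=4) 0-8(w=9) 2-6(w=10) 3-4(w=12) 5-7(w=14) 6-8(w=8)}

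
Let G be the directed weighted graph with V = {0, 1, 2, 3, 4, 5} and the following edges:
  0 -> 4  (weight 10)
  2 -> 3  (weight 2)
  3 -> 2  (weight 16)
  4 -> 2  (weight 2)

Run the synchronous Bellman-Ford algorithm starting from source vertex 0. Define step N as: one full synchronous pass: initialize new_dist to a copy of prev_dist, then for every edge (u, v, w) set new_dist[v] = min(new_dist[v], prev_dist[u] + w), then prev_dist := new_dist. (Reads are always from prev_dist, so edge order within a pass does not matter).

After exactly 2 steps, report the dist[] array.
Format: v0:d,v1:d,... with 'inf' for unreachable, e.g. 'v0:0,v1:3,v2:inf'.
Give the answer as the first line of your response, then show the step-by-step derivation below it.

v0:0,v1:inf,v2:12,v3:inf,v4:10,v5:inf

step 1: dist = v0:0,v1:inf,v2:inf,v3:inf,v4:10,v5:inf
step 2: dist = v0:0,v1:inf,v2:12,v3:inf,v4:10,v5:inf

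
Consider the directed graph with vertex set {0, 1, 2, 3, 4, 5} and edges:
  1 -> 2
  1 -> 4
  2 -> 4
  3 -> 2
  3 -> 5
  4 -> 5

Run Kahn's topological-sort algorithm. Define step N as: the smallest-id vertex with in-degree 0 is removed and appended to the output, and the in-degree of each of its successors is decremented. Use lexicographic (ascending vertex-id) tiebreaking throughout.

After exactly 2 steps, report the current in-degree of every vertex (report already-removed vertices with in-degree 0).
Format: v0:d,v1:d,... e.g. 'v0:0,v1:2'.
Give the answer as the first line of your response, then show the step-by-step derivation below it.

v0:0,v1:0,v2:1,v3:0,v4:1,v5:2

step 1: output 0; order=[0]; indeg=(0,0,2,0,2,2)
step 2: output 1; order=[0,1]; indeg=(0,0,1,0,1,2)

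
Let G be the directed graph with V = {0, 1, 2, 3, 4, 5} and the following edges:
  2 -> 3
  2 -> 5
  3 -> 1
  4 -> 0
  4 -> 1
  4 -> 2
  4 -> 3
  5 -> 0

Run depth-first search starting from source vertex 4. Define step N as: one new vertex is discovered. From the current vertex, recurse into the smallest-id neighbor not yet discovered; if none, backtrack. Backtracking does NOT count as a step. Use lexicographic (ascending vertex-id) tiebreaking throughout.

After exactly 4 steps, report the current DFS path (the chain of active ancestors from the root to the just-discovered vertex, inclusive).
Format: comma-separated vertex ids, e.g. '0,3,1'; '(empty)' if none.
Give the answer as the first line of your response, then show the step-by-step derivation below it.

4,2

step 1: discover 4; path=4; order=4
step 2: discover 0; path=4>0; order=4,0
step 3: discover 1; path=4>1; order=4,0,1
step 4: discover 2; path=4>2; order=4,0,1,2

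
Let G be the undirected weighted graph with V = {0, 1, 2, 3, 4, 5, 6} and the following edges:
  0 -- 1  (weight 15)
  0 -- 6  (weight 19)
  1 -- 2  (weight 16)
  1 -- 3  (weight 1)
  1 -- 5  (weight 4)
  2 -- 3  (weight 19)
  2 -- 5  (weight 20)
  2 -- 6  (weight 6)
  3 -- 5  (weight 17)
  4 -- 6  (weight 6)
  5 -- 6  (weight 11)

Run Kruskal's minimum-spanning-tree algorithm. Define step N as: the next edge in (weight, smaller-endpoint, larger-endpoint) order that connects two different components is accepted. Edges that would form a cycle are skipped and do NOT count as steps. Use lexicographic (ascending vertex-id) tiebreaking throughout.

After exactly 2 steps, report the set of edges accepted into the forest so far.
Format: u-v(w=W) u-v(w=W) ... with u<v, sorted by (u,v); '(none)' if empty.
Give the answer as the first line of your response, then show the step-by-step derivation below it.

1-3(w=1) 1-5(w=4)

step 1: add edge 1-3 (w=1); MST = {1-3(w=1)}
step 2: add edge 1-5 (w=4); MST = {1-3(w=1) 1-5(w=4)}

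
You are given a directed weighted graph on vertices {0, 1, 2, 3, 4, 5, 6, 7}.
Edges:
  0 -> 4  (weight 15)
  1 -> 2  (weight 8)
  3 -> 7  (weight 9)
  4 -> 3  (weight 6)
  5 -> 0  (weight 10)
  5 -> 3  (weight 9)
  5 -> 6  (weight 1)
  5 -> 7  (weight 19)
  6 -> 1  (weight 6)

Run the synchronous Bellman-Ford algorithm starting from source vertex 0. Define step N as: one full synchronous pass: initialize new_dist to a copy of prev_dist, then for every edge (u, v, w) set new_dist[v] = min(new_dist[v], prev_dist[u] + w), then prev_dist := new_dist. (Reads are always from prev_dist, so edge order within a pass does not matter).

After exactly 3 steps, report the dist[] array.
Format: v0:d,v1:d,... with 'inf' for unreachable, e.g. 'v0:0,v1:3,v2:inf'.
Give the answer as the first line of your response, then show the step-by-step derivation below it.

v0:0,v1:inf,v2:inf,v3:21,v4:15,v5:inf,v6:inf,v7:30

step 1: dist = v0:0,v1:inf,v2:inf,v3:inf,v4:15,v5:inf,v6:inf,v7:inf
step 2: dist = v0:0,v1:inf,v2:inf,v3:21,v4:15,v5:inf,v6:inf,v7:inf
step 3: dist = v0:0,v1:inf,v2:inf,v3:21,v4:15,v5:inf,v6:inf,v7:30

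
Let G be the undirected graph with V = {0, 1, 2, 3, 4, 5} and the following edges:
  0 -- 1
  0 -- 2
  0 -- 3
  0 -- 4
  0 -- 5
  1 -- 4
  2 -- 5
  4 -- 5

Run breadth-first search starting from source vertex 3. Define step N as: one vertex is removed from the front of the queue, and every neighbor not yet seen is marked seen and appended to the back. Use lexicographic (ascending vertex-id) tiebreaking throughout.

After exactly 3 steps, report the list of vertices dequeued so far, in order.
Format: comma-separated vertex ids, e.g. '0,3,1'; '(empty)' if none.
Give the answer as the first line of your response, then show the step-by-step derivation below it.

3,0,1

step 1: dequeue 3; queue=[0]; order=3
step 2: dequeue 0; queue=[1,2,4,5]; order=3,0
step 3: dequeue 1; queue=[2,4,5]; order=3,0,1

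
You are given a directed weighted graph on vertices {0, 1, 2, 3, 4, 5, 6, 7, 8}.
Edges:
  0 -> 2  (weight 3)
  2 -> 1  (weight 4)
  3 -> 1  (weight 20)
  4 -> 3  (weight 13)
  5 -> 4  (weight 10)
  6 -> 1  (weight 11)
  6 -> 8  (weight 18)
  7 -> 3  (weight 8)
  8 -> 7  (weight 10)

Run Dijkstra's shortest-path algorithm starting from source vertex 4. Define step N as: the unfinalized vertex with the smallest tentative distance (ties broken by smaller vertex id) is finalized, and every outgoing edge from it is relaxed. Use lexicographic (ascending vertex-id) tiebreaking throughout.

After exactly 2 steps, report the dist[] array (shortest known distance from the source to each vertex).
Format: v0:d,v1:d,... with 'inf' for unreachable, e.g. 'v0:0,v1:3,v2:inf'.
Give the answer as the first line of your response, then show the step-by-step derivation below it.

v0:inf,v1:33,v2:inf,v3:13,v4:0,v5:inf,v6:inf,v7:inf,v8:inf

step 1: dist = v0:inf,v1:inf,v2:inf,v3:13,v4:0,v5:inf,v6:inf,v7:inf,v8:inf
step 2: dist = v0:inf,v1:33,v2:inf,v3:13,v4:0,v5:inf,v6:inf,v7:inf,v8:inf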